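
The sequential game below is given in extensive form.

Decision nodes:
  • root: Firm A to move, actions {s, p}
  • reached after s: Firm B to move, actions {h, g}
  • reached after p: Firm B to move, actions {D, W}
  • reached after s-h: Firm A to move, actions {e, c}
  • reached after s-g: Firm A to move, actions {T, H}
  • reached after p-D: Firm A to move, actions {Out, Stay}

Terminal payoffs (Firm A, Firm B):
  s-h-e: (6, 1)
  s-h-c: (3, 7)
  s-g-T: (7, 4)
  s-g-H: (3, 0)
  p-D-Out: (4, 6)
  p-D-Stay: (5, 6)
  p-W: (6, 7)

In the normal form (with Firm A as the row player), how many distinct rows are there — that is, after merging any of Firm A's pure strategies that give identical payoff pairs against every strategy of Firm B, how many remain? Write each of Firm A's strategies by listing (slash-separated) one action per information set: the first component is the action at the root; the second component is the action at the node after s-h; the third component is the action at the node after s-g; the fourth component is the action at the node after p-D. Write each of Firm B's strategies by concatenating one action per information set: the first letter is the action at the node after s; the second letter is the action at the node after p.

Firm A has 16 pure strategies: s/e/T/Out, s/e/T/Stay, s/e/H/Out, s/e/H/Stay, s/c/T/Out, s/c/T/Stay, s/c/H/Out, s/c/H/Stay, p/e/T/Out, p/e/T/Stay, p/e/H/Out, p/e/H/Stay, p/c/T/Out, p/c/T/Stay, p/c/H/Out, p/c/H/Stay. Columns: hD, hW, gD, gW.
{s/e/T/Out, s/e/T/Stay} → row (6,1) (6,1) (7,4) (7,4)
{s/e/H/Out, s/e/H/Stay} → row (6,1) (6,1) (3,0) (3,0)
{s/c/T/Out, s/c/T/Stay} → row (3,7) (3,7) (7,4) (7,4)
{s/c/H/Out, s/c/H/Stay} → row (3,7) (3,7) (3,0) (3,0)
{p/e/T/Out, p/e/H/Out, p/c/T/Out, p/c/H/Out} → row (4,6) (6,7) (4,6) (6,7)
{p/e/T/Stay, p/e/H/Stay, p/c/T/Stay, p/c/H/Stay} → row (5,6) (6,7) (5,6) (6,7)
That's 6 distinct rows out of 16 strategies.

6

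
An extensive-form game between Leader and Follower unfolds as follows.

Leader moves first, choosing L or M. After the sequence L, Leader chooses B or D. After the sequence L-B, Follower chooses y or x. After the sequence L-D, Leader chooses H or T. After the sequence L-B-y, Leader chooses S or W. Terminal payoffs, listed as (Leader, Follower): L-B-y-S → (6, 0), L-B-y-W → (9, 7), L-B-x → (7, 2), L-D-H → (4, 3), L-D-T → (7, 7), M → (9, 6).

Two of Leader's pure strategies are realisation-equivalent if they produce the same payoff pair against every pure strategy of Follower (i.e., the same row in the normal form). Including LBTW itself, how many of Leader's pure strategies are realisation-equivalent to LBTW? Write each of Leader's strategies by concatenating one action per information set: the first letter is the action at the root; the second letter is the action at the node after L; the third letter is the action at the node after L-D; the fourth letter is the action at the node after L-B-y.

Row for LBTW (columns y, x): (9,7) (7,2).
Under LBTW, Leader's choice at the node after L-D can never be reached regardless of what Follower does, so varying those choices leaves every outcome unchanged.
Holding the reachable choices fixed and varying the unreachable one freely already gives 2 equivalent strategies.
No other strategy reproduces this row, so those 2 are the full class: LBHW, LBTW.

2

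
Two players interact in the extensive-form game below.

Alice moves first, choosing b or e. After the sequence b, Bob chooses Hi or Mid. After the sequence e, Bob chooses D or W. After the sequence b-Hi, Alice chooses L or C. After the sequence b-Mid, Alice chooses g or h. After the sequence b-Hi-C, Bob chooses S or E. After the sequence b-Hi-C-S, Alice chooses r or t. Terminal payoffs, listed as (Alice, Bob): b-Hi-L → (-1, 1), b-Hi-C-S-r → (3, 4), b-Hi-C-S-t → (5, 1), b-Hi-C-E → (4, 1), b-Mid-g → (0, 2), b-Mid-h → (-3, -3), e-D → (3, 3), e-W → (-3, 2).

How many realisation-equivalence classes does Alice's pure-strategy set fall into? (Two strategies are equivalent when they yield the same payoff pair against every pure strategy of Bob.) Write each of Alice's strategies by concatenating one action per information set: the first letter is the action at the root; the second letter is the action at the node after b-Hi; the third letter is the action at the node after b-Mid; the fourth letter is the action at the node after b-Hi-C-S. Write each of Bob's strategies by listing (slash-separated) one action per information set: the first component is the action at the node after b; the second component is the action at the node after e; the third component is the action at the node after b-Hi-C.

Alice has 16 pure strategies: bLgr, bLgt, bLhr, bLht, bCgr, bCgt, bChr, bCht, eLgr, eLgt, eLhr, eLht, eCgr, eCgt, eChr, eCht. Columns: Hi/D/S, Hi/D/E, Hi/W/S, Hi/W/E, Mid/D/S, Mid/D/E, Mid/W/S, Mid/W/E.
{bLgr, bLgt} → row (-1,1) (-1,1) (-1,1) (-1,1) (0,2) (0,2) (0,2) (0,2)
{bLhr, bLht} → row (-1,1) (-1,1) (-1,1) (-1,1) (-3,-3) (-3,-3) (-3,-3) (-3,-3)
{bCgr} → row (3,4) (4,1) (3,4) (4,1) (0,2) (0,2) (0,2) (0,2)
{bCgt} → row (5,1) (4,1) (5,1) (4,1) (0,2) (0,2) (0,2) (0,2)
{bChr} → row (3,4) (4,1) (3,4) (4,1) (-3,-3) (-3,-3) (-3,-3) (-3,-3)
{bCht} → row (5,1) (4,1) (5,1) (4,1) (-3,-3) (-3,-3) (-3,-3) (-3,-3)
{eLgr, eLgt, eLhr, eLht, eCgr, eCgt, eChr, eCht} → row (3,3) (3,3) (-3,2) (-3,2) (3,3) (3,3) (-3,2) (-3,2)
That's 7 distinct rows out of 16 strategies.

7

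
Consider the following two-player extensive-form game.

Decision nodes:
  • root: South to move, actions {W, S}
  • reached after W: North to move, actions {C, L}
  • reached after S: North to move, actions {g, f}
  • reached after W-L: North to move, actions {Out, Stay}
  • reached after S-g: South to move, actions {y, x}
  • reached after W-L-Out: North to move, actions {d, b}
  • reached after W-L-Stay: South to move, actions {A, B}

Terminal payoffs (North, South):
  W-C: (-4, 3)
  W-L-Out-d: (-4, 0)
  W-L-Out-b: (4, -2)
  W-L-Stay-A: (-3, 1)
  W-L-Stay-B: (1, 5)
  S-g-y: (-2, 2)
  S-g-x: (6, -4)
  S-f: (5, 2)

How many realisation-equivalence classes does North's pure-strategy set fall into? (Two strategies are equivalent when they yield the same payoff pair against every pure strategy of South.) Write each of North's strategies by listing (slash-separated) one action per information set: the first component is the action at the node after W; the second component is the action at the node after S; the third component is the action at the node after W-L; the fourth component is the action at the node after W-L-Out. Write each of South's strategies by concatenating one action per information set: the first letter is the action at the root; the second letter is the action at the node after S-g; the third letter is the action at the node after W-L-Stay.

8

North has 16 pure strategies: C/g/Out/d, C/g/Out/b, C/g/Stay/d, C/g/Stay/b, C/f/Out/d, C/f/Out/b, C/f/Stay/d, C/f/Stay/b, L/g/Out/d, L/g/Out/b, L/g/Stay/d, L/g/Stay/b, L/f/Out/d, L/f/Out/b, L/f/Stay/d, L/f/Stay/b. Columns: WyA, WyB, WxA, WxB, SyA, SyB, SxA, SxB.
{C/g/Out/d, C/g/Out/b, C/g/Stay/d, C/g/Stay/b} → row (-4,3) (-4,3) (-4,3) (-4,3) (-2,2) (-2,2) (6,-4) (6,-4)
{C/f/Out/d, C/f/Out/b, C/f/Stay/d, C/f/Stay/b} → row (-4,3) (-4,3) (-4,3) (-4,3) (5,2) (5,2) (5,2) (5,2)
{L/g/Out/d} → row (-4,0) (-4,0) (-4,0) (-4,0) (-2,2) (-2,2) (6,-4) (6,-4)
{L/g/Out/b} → row (4,-2) (4,-2) (4,-2) (4,-2) (-2,2) (-2,2) (6,-4) (6,-4)
{L/g/Stay/d, L/g/Stay/b} → row (-3,1) (1,5) (-3,1) (1,5) (-2,2) (-2,2) (6,-4) (6,-4)
{L/f/Out/d} → row (-4,0) (-4,0) (-4,0) (-4,0) (5,2) (5,2) (5,2) (5,2)
{L/f/Out/b} → row (4,-2) (4,-2) (4,-2) (4,-2) (5,2) (5,2) (5,2) (5,2)
{L/f/Stay/d, L/f/Stay/b} → row (-3,1) (1,5) (-3,1) (1,5) (5,2) (5,2) (5,2) (5,2)
That's 8 distinct rows out of 16 strategies.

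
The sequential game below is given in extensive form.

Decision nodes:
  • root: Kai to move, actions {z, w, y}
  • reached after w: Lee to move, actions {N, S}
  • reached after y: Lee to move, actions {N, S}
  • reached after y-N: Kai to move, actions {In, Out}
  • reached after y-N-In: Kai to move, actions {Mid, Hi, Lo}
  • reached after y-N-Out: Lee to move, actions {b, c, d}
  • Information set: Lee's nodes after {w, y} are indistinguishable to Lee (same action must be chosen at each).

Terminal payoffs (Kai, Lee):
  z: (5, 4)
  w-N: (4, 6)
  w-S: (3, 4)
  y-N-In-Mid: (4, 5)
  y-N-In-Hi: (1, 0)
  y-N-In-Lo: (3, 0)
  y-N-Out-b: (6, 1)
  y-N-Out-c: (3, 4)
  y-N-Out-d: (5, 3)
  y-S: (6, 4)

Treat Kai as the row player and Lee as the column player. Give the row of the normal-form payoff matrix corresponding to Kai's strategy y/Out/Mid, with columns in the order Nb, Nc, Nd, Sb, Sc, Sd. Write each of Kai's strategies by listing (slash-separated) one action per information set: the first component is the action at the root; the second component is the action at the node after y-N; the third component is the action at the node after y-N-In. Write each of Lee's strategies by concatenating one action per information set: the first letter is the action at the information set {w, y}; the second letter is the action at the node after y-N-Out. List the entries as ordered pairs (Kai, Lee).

vs Nb: Kai plays y → Lee plays N at [y] → Kai plays Out at [y-N] → Lee plays b at [y-N-Out] → (6, 1)
vs Nc: Kai plays y → Lee plays N at [y] → Kai plays Out at [y-N] → Lee plays c at [y-N-Out] → (3, 4)
vs Nd: Kai plays y → Lee plays N at [y] → Kai plays Out at [y-N] → Lee plays d at [y-N-Out] → (5, 3)
vs Sb: Kai plays y → Lee plays S at [y] → (6, 4)
vs Sc: Kai plays y → Lee plays S at [y] → (6, 4)
vs Sd: Kai plays y → Lee plays S at [y] → (6, 4)

(6,1) (3,4) (5,3) (6,4) (6,4) (6,4)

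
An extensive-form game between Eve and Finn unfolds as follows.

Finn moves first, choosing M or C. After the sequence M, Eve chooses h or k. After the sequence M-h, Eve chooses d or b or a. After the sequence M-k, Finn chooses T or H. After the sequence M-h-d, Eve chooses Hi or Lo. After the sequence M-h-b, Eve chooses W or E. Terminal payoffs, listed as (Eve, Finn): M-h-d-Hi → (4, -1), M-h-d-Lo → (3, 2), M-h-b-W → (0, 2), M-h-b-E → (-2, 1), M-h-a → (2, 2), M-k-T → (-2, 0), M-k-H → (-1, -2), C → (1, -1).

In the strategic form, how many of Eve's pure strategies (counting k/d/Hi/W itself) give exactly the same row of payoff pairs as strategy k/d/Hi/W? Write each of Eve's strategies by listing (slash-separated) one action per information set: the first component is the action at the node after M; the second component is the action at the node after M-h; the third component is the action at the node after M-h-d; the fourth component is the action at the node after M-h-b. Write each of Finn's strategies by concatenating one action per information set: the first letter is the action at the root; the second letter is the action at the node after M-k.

12

Row for k/d/Hi/W (columns MT, MH, CT, CH): (-2,0) (-1,-2) (1,-1) (1,-1).
Under k/d/Hi/W, Eve's choice at the node after M-h and at the node after M-h-d and at the node after M-h-b can never be reached regardless of what Finn does, so varying those choices leaves every outcome unchanged.
Holding the reachable choices fixed and varying the unreachable ones freely already gives 3 × 2 × 2 = 12 equivalent strategies.
No other strategy reproduces this row, so those 12 are the full class: k/d/Hi/W, k/d/Hi/E, k/d/Lo/W, k/d/Lo/E, k/b/Hi/W, k/b/Hi/E, k/b/Lo/W, k/b/Lo/E, k/a/Hi/W, k/a/Hi/E, k/a/Lo/W, k/a/Lo/E.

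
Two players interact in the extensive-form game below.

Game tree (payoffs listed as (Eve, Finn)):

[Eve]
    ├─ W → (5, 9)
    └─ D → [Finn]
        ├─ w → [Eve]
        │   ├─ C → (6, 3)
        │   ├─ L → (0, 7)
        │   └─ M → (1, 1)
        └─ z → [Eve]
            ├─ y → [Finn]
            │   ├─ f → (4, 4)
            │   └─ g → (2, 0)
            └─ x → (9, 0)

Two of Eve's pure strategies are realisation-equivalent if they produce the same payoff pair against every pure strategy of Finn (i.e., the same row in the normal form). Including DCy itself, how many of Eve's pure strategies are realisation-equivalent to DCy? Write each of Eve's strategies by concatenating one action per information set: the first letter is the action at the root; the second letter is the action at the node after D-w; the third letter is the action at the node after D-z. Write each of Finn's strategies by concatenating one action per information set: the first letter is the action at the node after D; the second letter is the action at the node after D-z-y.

1

Row for DCy (columns wf, wg, zf, zg): (6,3) (6,3) (4,4) (2,0).
Every one of Eve's information sets is on the play path for some reply by Finn when Eve follows DCy.
Changing the action at any of them therefore changes at least one column, so only DCy itself gives this row.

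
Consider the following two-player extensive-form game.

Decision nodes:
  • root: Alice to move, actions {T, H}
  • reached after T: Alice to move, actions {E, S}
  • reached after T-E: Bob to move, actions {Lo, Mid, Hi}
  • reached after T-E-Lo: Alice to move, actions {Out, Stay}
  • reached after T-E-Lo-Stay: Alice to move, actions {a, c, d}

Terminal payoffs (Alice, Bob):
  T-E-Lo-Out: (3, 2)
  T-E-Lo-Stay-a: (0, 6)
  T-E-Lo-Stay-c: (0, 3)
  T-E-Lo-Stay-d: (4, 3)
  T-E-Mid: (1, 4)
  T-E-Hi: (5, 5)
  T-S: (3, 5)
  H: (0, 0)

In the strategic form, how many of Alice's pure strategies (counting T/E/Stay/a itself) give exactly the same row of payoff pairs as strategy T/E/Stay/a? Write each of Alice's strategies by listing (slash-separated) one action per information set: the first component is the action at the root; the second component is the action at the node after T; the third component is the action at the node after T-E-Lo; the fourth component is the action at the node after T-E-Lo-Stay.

Row for T/E/Stay/a (columns Lo, Mid, Hi): (0,6) (1,4) (5,5).
Every one of Alice's information sets is on the play path for some reply by Bob when Alice follows T/E/Stay/a.
Changing the action at any of them therefore changes at least one column, so only T/E/Stay/a itself gives this row.

1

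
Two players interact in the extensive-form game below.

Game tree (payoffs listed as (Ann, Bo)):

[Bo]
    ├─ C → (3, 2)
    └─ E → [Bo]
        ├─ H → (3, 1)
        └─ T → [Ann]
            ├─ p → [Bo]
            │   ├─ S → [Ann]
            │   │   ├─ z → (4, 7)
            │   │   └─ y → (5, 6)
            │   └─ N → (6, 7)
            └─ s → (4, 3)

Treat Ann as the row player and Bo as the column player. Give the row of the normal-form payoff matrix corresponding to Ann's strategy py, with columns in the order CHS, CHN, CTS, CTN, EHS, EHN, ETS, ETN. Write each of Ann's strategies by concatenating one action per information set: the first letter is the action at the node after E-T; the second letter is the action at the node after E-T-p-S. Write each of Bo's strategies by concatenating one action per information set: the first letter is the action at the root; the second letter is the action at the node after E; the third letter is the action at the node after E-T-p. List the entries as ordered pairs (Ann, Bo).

vs CHS: Bo plays C → (3, 2)
vs CHN: Bo plays C → (3, 2)
vs CTS: Bo plays C → (3, 2)
vs CTN: Bo plays C → (3, 2)
vs EHS: Bo plays E → Bo plays H at [E] → (3, 1)
vs EHN: Bo plays E → Bo plays H at [E] → (3, 1)
vs ETS: Bo plays E → Bo plays T at [E] → Ann plays p at [E-T] → Bo plays S at [E-T-p] → Ann plays y at [E-T-p-S] → (5, 6)
vs ETN: Bo plays E → Bo plays T at [E] → Ann plays p at [E-T] → Bo plays N at [E-T-p] → (6, 7)

(3,2) (3,2) (3,2) (3,2) (3,1) (3,1) (5,6) (6,7)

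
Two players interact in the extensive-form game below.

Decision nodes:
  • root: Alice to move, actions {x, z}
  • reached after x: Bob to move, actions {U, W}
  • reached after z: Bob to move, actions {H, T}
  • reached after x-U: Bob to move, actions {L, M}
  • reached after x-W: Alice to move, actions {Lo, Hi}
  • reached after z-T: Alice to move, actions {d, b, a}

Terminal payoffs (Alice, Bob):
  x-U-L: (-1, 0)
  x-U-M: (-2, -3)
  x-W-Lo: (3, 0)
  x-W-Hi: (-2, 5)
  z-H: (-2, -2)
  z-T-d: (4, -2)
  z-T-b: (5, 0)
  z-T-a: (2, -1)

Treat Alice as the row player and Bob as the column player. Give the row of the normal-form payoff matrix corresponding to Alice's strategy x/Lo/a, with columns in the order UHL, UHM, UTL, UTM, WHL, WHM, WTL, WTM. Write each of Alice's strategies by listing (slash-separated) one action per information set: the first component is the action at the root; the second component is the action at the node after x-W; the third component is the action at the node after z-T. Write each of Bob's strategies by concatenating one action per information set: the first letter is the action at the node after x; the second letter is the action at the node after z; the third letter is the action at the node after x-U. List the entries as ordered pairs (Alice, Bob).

(-1,0) (-2,-3) (-1,0) (-2,-3) (3,0) (3,0) (3,0) (3,0)

vs UHL: Alice plays x → Bob plays U at [x] → Bob plays L at [x-U] → (-1, 0)
vs UHM: Alice plays x → Bob plays U at [x] → Bob plays M at [x-U] → (-2, -3)
vs UTL: Alice plays x → Bob plays U at [x] → Bob plays L at [x-U] → (-1, 0)
vs UTM: Alice plays x → Bob plays U at [x] → Bob plays M at [x-U] → (-2, -3)
vs WHL: Alice plays x → Bob plays W at [x] → Alice plays Lo at [x-W] → (3, 0)
vs WHM: Alice plays x → Bob plays W at [x] → Alice plays Lo at [x-W] → (3, 0)
vs WTL: Alice plays x → Bob plays W at [x] → Alice plays Lo at [x-W] → (3, 0)
vs WTM: Alice plays x → Bob plays W at [x] → Alice plays Lo at [x-W] → (3, 0)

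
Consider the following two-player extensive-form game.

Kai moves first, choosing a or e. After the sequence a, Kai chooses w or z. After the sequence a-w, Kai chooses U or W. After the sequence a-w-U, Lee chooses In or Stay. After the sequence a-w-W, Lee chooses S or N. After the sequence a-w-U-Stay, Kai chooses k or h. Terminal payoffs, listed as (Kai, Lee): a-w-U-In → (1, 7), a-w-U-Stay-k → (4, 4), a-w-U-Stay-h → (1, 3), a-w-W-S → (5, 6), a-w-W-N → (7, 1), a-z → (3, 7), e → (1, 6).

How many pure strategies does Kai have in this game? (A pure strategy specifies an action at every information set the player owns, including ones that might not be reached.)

Kai owns the root with actions {a, e} — two choices.
Kai owns the node after a with actions {w, z} — two choices.
Kai owns the node after a-w with actions {U, W} — two choices.
Kai owns the node after a-w-U-Stay with actions {k, h} — two choices.
A pure strategy fixes one action at each information set independently, so the count is the product 2 × 2 × 2 × 2 = 16.

16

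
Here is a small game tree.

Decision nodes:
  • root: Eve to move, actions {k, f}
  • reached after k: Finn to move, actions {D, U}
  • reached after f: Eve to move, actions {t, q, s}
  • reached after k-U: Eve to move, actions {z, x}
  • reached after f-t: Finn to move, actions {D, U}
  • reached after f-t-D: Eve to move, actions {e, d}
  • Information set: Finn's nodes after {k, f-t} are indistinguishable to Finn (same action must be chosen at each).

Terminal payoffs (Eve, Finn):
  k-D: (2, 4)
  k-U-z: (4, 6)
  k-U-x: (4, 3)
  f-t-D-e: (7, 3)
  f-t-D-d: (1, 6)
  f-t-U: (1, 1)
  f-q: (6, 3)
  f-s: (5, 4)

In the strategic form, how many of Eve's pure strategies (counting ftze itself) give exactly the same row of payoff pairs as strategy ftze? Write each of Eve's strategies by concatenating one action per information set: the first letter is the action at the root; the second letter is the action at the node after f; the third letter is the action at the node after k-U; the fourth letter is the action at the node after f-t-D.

Row for ftze (columns D, U): (7,3) (1,1).
Under ftze, Eve's choice at the node after k-U can never be reached regardless of what Finn does, so varying those choices leaves every outcome unchanged.
Holding the reachable choices fixed and varying the unreachable one freely already gives 2 equivalent strategies.
No other strategy reproduces this row, so those 2 are the full class: ftze, ftxe.

2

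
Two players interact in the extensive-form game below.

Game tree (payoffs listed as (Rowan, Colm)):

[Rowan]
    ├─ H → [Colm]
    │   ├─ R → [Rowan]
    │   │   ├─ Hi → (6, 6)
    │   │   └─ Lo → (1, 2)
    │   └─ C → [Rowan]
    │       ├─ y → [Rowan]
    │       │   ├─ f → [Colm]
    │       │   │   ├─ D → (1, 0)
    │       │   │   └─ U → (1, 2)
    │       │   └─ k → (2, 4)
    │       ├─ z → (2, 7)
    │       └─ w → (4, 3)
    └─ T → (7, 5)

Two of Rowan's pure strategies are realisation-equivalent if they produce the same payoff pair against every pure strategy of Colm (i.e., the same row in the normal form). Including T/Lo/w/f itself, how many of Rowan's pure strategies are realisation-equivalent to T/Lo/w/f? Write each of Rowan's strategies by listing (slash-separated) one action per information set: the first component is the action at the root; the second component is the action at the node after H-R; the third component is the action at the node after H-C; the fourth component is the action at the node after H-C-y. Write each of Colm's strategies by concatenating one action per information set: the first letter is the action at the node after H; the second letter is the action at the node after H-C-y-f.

Row for T/Lo/w/f (columns RD, RU, CD, CU): (7,5) (7,5) (7,5) (7,5).
Under T/Lo/w/f, Rowan's choice at the node after H-R and at the node after H-C and at the node after H-C-y can never be reached regardless of what Colm does, so varying those choices leaves every outcome unchanged.
Holding the reachable choices fixed and varying the unreachable ones freely already gives 2 × 3 × 2 = 12 equivalent strategies.
No other strategy reproduces this row, so those 12 are the full class: T/Hi/y/f, T/Hi/y/k, T/Hi/z/f, T/Hi/z/k, T/Hi/w/f, T/Hi/w/k, T/Lo/y/f, T/Lo/y/k, T/Lo/z/f, T/Lo/z/k, T/Lo/w/f, T/Lo/w/k.

12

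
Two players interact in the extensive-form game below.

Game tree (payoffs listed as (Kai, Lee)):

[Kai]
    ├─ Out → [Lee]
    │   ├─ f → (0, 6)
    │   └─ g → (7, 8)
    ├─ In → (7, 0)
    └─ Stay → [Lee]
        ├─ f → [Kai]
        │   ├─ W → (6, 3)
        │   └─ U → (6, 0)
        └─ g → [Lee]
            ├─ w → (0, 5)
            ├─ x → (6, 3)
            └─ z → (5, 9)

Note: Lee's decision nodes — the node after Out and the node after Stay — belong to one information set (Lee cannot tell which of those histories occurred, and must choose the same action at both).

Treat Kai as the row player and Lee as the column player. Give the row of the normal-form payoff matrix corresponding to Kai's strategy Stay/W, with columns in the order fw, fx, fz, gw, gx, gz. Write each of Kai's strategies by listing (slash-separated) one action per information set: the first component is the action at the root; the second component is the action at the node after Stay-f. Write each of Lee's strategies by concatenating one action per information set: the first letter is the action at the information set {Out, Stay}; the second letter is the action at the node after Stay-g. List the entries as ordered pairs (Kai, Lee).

vs fw: Kai plays Stay → Lee plays f at [Stay] → Kai plays W at [Stay-f] → (6, 3)
vs fx: Kai plays Stay → Lee plays f at [Stay] → Kai plays W at [Stay-f] → (6, 3)
vs fz: Kai plays Stay → Lee plays f at [Stay] → Kai plays W at [Stay-f] → (6, 3)
vs gw: Kai plays Stay → Lee plays g at [Stay] → Lee plays w at [Stay-g] → (0, 5)
vs gx: Kai plays Stay → Lee plays g at [Stay] → Lee plays x at [Stay-g] → (6, 3)
vs gz: Kai plays Stay → Lee plays g at [Stay] → Lee plays z at [Stay-g] → (5, 9)

(6,3) (6,3) (6,3) (0,5) (6,3) (5,9)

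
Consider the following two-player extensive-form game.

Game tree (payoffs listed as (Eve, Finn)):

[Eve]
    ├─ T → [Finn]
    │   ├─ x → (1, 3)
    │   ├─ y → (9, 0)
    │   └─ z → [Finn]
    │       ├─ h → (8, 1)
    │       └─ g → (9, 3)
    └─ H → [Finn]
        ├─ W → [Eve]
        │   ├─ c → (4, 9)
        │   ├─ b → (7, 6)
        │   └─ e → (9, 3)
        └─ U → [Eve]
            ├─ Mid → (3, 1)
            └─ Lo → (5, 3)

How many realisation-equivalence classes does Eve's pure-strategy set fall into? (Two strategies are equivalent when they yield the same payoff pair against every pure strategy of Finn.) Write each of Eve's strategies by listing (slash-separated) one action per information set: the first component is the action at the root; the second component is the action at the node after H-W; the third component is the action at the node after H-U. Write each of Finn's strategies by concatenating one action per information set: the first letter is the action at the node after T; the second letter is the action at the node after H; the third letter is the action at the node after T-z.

Eve has 12 pure strategies: T/c/Mid, T/c/Lo, T/b/Mid, T/b/Lo, T/e/Mid, T/e/Lo, H/c/Mid, H/c/Lo, H/b/Mid, H/b/Lo, H/e/Mid, H/e/Lo. Columns: xWh, xWg, xUh, xUg, yWh, yWg, yUh, yUg, zWh, zWg, zUh, zUg.
{T/c/Mid, T/c/Lo, T/b/Mid, T/b/Lo, T/e/Mid, T/e/Lo} → row (1,3) (1,3) (1,3) (1,3) (9,0) (9,0) (9,0) (9,0) (8,1) (9,3) (8,1) (9,3)
{H/c/Mid} → row (4,9) (4,9) (3,1) (3,1) (4,9) (4,9) (3,1) (3,1) (4,9) (4,9) (3,1) (3,1)
{H/c/Lo} → row (4,9) (4,9) (5,3) (5,3) (4,9) (4,9) (5,3) (5,3) (4,9) (4,9) (5,3) (5,3)
{H/b/Mid} → row (7,6) (7,6) (3,1) (3,1) (7,6) (7,6) (3,1) (3,1) (7,6) (7,6) (3,1) (3,1)
{H/b/Lo} → row (7,6) (7,6) (5,3) (5,3) (7,6) (7,6) (5,3) (5,3) (7,6) (7,6) (5,3) (5,3)
{H/e/Mid} → row (9,3) (9,3) (3,1) (3,1) (9,3) (9,3) (3,1) (3,1) (9,3) (9,3) (3,1) (3,1)
{H/e/Lo} → row (9,3) (9,3) (5,3) (5,3) (9,3) (9,3) (5,3) (5,3) (9,3) (9,3) (5,3) (5,3)
That's 7 distinct rows out of 12 strategies.

7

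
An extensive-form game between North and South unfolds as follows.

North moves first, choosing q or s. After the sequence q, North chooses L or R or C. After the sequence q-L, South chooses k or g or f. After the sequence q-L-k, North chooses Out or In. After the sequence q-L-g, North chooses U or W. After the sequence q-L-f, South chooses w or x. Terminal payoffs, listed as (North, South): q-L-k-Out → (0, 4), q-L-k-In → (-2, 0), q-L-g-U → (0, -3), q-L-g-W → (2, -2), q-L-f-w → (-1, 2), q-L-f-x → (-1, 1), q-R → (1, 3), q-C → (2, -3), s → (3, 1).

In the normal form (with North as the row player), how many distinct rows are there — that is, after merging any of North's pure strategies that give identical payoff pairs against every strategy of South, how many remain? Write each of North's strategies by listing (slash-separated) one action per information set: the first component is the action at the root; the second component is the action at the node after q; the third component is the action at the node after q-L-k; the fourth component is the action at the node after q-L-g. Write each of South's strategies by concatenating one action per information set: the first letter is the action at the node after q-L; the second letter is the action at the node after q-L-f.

North has 24 pure strategies: q/L/Out/U, q/L/Out/W, q/L/In/U, q/L/In/W, q/R/Out/U, q/R/Out/W, q/R/In/U, q/R/In/W, q/C/Out/U, q/C/Out/W, q/C/In/U, q/C/In/W, s/L/Out/U, s/L/Out/W, s/L/In/U, s/L/In/W, s/R/Out/U, s/R/Out/W, s/R/In/U, s/R/In/W, s/C/Out/U, s/C/Out/W, s/C/In/U, s/C/In/W. Columns: kw, kx, gw, gx, fw, fx.
{q/L/Out/U} → row (0,4) (0,4) (0,-3) (0,-3) (-1,2) (-1,1)
{q/L/Out/W} → row (0,4) (0,4) (2,-2) (2,-2) (-1,2) (-1,1)
{q/L/In/U} → row (-2,0) (-2,0) (0,-3) (0,-3) (-1,2) (-1,1)
{q/L/In/W} → row (-2,0) (-2,0) (2,-2) (2,-2) (-1,2) (-1,1)
{q/R/Out/U, q/R/Out/W, q/R/In/U, q/R/In/W} → row (1,3) (1,3) (1,3) (1,3) (1,3) (1,3)
{q/C/Out/U, q/C/Out/W, q/C/In/U, q/C/In/W} → row (2,-3) (2,-3) (2,-3) (2,-3) (2,-3) (2,-3)
{s/L/Out/U, s/L/Out/W, s/L/In/U, s/L/In/W, s/R/Out/U, s/R/Out/W, s/R/In/U, s/R/In/W, s/C/Out/U, s/C/Out/W, s/C/In/U, s/C/In/W} → row (3,1) (3,1) (3,1) (3,1) (3,1) (3,1)
That's 7 distinct rows out of 24 strategies.

7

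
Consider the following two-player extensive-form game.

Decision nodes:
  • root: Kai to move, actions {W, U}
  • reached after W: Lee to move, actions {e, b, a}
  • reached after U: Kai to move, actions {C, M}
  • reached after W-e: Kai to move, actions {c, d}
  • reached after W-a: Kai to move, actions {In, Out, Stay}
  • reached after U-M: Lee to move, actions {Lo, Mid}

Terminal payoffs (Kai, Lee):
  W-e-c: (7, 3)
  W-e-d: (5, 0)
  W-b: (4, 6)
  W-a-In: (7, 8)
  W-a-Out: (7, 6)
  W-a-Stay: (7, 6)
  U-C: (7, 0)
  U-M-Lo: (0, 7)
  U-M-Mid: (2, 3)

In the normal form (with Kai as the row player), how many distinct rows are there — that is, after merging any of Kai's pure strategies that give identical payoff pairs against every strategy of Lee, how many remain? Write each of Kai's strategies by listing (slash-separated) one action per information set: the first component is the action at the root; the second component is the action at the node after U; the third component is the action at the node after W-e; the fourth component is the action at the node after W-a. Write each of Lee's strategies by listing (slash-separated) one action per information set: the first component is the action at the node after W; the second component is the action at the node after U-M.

6

Kai has 24 pure strategies: W/C/c/In, W/C/c/Out, W/C/c/Stay, W/C/d/In, W/C/d/Out, W/C/d/Stay, W/M/c/In, W/M/c/Out, W/M/c/Stay, W/M/d/In, W/M/d/Out, W/M/d/Stay, U/C/c/In, U/C/c/Out, U/C/c/Stay, U/C/d/In, U/C/d/Out, U/C/d/Stay, U/M/c/In, U/M/c/Out, U/M/c/Stay, U/M/d/In, U/M/d/Out, U/M/d/Stay. Columns: e/Lo, e/Mid, b/Lo, b/Mid, a/Lo, a/Mid.
{W/C/c/In, W/M/c/In} → row (7,3) (7,3) (4,6) (4,6) (7,8) (7,8)
{W/C/c/Out, W/C/c/Stay, W/M/c/Out, W/M/c/Stay} → row (7,3) (7,3) (4,6) (4,6) (7,6) (7,6)
{W/C/d/In, W/M/d/In} → row (5,0) (5,0) (4,6) (4,6) (7,8) (7,8)
{W/C/d/Out, W/C/d/Stay, W/M/d/Out, W/M/d/Stay} → row (5,0) (5,0) (4,6) (4,6) (7,6) (7,6)
{U/C/c/In, U/C/c/Out, U/C/c/Stay, U/C/d/In, U/C/d/Out, U/C/d/Stay} → row (7,0) (7,0) (7,0) (7,0) (7,0) (7,0)
{U/M/c/In, U/M/c/Out, U/M/c/Stay, U/M/d/In, U/M/d/Out, U/M/d/Stay} → row (0,7) (2,3) (0,7) (2,3) (0,7) (2,3)
That's 6 distinct rows out of 24 strategies.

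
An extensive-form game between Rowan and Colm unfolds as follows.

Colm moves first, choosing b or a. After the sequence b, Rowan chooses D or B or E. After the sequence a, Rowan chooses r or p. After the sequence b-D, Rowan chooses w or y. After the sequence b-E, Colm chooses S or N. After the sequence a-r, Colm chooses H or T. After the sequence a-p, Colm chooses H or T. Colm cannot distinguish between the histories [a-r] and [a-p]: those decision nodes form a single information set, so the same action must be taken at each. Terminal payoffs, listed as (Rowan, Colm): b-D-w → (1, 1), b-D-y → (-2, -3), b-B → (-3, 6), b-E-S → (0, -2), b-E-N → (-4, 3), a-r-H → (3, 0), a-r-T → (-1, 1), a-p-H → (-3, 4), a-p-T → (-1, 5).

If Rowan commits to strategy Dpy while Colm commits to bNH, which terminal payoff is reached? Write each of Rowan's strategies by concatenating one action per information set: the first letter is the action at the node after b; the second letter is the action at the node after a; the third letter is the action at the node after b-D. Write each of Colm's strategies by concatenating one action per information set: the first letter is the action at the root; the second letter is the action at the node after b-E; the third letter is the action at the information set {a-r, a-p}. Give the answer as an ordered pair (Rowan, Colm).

Trace the play path from the root:
  Colm plays b
  Rowan plays D at [b]
  Rowan plays y at [b-D]
→ terminal payoff (-2, -3).
(Rowan's choice at the node after a is never reached on this path, so it doesn't affect the outcome.)

(-2, -3)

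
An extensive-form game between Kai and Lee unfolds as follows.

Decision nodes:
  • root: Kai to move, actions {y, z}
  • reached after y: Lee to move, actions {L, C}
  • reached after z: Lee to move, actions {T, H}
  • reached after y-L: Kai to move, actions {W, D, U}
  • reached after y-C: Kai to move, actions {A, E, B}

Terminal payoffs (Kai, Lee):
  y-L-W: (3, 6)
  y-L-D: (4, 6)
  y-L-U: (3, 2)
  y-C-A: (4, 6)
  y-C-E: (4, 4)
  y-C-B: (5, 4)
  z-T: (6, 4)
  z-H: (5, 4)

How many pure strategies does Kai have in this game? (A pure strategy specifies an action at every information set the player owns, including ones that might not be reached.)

18

Kai owns the root with actions {y, z} — two choices.
Kai owns the node after y-L with actions {W, D, U} — three choices.
Kai owns the node after y-C with actions {A, E, B} — three choices.
A pure strategy fixes one action at each information set independently, so the count is the product 2 × 3 × 3 = 18.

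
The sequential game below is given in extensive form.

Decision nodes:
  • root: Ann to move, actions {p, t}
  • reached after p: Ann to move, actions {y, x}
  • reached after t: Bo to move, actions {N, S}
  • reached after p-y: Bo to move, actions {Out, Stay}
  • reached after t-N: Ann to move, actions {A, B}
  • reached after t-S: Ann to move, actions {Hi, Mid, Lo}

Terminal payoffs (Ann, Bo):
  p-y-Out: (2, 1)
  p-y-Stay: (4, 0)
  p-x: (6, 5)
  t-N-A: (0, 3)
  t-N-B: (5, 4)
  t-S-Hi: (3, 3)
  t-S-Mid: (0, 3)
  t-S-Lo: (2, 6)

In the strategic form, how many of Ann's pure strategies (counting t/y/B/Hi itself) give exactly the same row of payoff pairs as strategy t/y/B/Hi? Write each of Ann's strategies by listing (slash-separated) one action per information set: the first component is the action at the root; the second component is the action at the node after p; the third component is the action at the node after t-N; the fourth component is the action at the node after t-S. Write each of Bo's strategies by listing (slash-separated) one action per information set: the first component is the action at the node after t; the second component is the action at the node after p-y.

Row for t/y/B/Hi (columns N/Out, N/Stay, S/Out, S/Stay): (5,4) (5,4) (3,3) (3,3).
Under t/y/B/Hi, Ann's choice at the node after p can never be reached regardless of what Bo does, so varying those choices leaves every outcome unchanged.
Holding the reachable choices fixed and varying the unreachable one freely already gives 2 equivalent strategies.
No other strategy reproduces this row, so those 2 are the full class: t/y/B/Hi, t/x/B/Hi.

2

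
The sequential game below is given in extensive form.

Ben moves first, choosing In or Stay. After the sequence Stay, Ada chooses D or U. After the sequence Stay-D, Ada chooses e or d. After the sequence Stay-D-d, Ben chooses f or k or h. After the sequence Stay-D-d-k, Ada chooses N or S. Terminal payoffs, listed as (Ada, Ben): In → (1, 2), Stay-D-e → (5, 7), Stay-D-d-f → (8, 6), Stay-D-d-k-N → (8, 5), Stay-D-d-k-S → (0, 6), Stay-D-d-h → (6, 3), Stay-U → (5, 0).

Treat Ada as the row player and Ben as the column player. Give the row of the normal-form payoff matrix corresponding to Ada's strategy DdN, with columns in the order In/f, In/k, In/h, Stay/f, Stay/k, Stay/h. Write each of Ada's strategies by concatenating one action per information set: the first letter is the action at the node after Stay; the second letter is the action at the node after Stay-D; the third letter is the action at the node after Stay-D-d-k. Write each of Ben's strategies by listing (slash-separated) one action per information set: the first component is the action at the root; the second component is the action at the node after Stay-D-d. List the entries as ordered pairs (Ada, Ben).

(1,2) (1,2) (1,2) (8,6) (8,5) (6,3)

vs In/f: Ben plays In → (1, 2)
vs In/k: Ben plays In → (1, 2)
vs In/h: Ben plays In → (1, 2)
vs Stay/f: Ben plays Stay → Ada plays D at [Stay] → Ada plays d at [Stay-D] → Ben plays f at [Stay-D-d] → (8, 6)
vs Stay/k: Ben plays Stay → Ada plays D at [Stay] → Ada plays d at [Stay-D] → Ben plays k at [Stay-D-d] → Ada plays N at [Stay-D-d-k] → (8, 5)
vs Stay/h: Ben plays Stay → Ada plays D at [Stay] → Ada plays d at [Stay-D] → Ben plays h at [Stay-D-d] → (6, 3)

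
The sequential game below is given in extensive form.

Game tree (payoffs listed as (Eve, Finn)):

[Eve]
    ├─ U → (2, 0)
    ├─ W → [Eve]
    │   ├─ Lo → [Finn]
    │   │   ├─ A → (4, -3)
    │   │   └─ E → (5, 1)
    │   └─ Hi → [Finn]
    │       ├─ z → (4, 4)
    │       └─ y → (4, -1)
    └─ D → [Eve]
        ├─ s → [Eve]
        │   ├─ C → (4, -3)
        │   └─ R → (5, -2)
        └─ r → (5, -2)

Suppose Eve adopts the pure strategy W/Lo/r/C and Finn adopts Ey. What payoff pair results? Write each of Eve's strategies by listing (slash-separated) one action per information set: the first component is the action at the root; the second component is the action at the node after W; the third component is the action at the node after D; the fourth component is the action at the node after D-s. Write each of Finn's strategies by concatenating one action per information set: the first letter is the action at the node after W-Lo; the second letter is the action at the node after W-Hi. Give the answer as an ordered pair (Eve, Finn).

(5, 1)

Trace the play path from the root:
  Eve plays W
  Eve plays Lo at [W]
  Finn plays E at [W-Lo]
→ terminal payoff (5, 1).
(Eve's choice at the node after D is never reached on this path, so it doesn't affect the outcome.)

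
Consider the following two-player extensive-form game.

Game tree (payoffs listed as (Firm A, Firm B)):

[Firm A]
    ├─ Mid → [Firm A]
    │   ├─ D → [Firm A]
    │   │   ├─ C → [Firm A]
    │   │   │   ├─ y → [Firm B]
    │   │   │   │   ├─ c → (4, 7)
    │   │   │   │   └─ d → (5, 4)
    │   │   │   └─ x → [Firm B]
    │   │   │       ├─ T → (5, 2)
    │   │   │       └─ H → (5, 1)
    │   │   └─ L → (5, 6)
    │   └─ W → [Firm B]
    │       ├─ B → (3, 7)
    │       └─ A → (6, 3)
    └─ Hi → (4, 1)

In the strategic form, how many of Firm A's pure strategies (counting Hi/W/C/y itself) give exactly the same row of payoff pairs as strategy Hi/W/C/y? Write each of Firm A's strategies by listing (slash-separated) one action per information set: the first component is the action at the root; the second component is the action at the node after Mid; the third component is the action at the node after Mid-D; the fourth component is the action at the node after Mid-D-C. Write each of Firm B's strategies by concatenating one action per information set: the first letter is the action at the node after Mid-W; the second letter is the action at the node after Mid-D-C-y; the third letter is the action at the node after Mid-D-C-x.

8

Row for Hi/W/C/y (columns BcT, BcH, BdT, BdH, AcT, AcH, AdT, AdH): (4,1) (4,1) (4,1) (4,1) (4,1) (4,1) (4,1) (4,1).
Under Hi/W/C/y, Firm A's choice at the node after Mid and at the node after Mid-D and at the node after Mid-D-C can never be reached regardless of what Firm B does, so varying those choices leaves every outcome unchanged.
Holding the reachable choices fixed and varying the unreachable ones freely already gives 2 × 2 × 2 = 8 equivalent strategies.
No other strategy reproduces this row, so those 8 are the full class: Hi/D/C/y, Hi/D/C/x, Hi/D/L/y, Hi/D/L/x, Hi/W/C/y, Hi/W/C/x, Hi/W/L/y, Hi/W/L/x.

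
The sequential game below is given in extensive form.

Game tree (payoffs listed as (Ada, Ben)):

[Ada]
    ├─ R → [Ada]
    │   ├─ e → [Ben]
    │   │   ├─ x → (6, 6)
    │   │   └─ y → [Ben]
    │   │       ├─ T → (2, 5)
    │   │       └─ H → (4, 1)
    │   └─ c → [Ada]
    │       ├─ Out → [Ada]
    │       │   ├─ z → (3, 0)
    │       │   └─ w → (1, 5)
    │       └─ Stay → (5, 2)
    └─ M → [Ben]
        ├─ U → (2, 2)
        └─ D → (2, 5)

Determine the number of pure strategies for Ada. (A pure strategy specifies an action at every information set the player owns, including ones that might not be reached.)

16

Ada owns the root with actions {R, M} — two choices.
Ada owns the node after R with actions {e, c} — two choices.
Ada owns the node after R-c with actions {Out, Stay} — two choices.
Ada owns the node after R-c-Out with actions {z, w} — two choices.
A pure strategy fixes one action at each information set independently, so the count is the product 2 × 2 × 2 × 2 = 16.
(For reference, Ben has 8 pure strategies, giving a 16×8 normal-form matrix.)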